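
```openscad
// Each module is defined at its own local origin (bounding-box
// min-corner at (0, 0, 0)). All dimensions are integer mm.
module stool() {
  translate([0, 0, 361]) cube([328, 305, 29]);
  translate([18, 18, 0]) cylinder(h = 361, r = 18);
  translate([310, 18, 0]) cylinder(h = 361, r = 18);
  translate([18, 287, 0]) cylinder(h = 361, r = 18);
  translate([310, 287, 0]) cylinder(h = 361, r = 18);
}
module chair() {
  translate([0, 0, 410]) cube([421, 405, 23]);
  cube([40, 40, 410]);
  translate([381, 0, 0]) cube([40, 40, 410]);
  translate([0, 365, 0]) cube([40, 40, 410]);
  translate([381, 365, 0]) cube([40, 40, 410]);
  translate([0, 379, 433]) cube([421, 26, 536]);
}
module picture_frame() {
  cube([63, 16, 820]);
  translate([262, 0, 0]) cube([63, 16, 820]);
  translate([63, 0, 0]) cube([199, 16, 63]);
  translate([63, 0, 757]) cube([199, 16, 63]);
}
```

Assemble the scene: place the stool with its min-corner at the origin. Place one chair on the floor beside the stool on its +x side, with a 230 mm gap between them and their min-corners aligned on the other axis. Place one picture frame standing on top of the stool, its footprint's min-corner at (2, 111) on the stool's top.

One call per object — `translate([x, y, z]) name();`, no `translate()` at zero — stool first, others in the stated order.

stool();
translate([558, 0, 0]) chair();
translate([2, 111, 390]) picture_frame();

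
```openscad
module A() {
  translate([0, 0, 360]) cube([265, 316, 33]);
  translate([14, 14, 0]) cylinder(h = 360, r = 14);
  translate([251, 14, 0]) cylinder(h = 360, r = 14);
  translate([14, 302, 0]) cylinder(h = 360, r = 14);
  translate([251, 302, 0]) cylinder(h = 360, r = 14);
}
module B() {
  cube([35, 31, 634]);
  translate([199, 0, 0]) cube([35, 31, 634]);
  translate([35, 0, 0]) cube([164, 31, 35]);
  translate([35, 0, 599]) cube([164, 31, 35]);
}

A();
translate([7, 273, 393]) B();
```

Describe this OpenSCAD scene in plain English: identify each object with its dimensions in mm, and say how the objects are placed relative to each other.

A is a simple wooden stool: a rectangular seat 265 mm (x) by 316 mm (y), 33 mm thick, top face at z = 393 mm, on four round legs, each 28 mm in diameter. The legs rest on z = 0, each leg's axis is inset half a diameter from the nearest pair of seat edges (so the leg's bounding box is flush with the corner).

B is a picture frame with a 164×564 mm rectangular opening (x by z) and a uniform 35 mm border on every side. Frame depth is 31 mm along y. It is built from two vertical stiles running the full outside height and two horizontal rails spanning the gap between the stiles.

The picture frame is on top of the stool.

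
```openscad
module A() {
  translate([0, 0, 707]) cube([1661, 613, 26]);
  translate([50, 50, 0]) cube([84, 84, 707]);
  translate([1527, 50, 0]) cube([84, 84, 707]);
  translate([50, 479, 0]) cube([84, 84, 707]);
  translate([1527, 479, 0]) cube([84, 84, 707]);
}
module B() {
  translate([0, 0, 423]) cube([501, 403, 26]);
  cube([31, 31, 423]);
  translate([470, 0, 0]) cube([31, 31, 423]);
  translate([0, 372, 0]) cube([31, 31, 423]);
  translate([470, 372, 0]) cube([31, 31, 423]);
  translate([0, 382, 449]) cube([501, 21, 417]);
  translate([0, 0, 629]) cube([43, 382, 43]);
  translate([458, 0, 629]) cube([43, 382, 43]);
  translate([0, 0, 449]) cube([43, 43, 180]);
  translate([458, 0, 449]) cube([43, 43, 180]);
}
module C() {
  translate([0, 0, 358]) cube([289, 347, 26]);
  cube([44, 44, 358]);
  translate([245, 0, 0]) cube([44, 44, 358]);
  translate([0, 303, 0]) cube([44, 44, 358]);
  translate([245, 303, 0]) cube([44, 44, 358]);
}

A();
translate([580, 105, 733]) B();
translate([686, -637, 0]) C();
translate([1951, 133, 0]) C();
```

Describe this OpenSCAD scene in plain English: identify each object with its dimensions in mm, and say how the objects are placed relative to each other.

A is a table: top 1661 mm (x) × 613 mm (y), 26 mm thick, upper face at z = 733 mm, on four 84×84 mm square legs, each inset 50 mm from the nearest pair of top edges, running from z = 0 to the bottom of the top.

B is a chair. The seat is a 501×403×26 mm slab with its top at z = 449 mm, on four 31×31 mm corner legs (flush with the seat edges, standing on z = 0). A flat backrest 21 mm thick, 417 mm tall, spans the full seat width and rises from the seat top along its +y edge, rear face flush with the rear of the seat. Two armrests of 43×43 mm section run along each side from the seat's front edge to the front of the backrest, top faces 223 mm above the seat top and outer faces flush with the seat's x-edges; a 43×43 mm post under the front of each armrest stands on the seat at the front corner.

C is a simple wooden stool: a rectangular seat 289 mm (x) by 347 mm (y), 26 mm thick, top face at z = 384 mm, on four square legs, each 44×44 mm in cross-section. The legs rest on z = 0, each flush with a corner of the seat.

The chair is on top of the table, centred. Two stools sit around the table at the −y, +x sides.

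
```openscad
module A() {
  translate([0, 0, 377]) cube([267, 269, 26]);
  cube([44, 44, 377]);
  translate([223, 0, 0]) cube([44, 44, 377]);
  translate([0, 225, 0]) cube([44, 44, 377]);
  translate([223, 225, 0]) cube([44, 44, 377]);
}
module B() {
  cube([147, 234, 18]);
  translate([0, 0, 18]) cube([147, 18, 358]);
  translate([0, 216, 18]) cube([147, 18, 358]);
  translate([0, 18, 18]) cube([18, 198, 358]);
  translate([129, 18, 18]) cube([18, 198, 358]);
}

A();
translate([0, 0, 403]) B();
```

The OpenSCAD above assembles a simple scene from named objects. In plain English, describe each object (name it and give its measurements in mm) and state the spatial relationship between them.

A is a simple wooden stool: a rectangular seat 267 mm (x) by 269 mm (y), 26 mm thick, top face at z = 403 mm, on four square legs, each 44×44 mm in cross-section. The legs rest on z = 0, each flush with a corner of the seat.

B is an open storage box with external size 147×234×376 mm and wall thickness 18 mm (the base is also 18 mm thick). The base covers the whole footprint; the four walls stand on the base, with the y-facing walls full-width and the x-facing walls fitting between their inner faces.

The open box is on top of the stool.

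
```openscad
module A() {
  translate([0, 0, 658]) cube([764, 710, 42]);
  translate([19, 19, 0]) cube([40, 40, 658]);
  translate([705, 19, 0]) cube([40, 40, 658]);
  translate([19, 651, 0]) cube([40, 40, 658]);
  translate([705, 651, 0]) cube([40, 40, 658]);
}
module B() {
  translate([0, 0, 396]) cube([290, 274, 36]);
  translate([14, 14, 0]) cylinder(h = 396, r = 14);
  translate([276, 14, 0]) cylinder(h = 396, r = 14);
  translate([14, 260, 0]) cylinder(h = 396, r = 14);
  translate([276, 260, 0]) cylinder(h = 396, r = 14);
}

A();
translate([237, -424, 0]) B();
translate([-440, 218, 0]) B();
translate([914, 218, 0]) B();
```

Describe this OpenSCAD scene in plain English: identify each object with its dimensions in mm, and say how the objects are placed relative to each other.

A is a rectangular dining table. The top is 764×710×42 mm with its upper surface at z = 700 mm. It stands on four 40×40 mm square legs, each inset 19 mm from the nearest pair of top edges, running from the floor to the underside of the top.

B is a four-legged stool. The seat is a 290×274×36 mm slab whose top surface is at z = 432 mm; four round legs, each 28 mm in diameter, run from the floor (z = 0) to the underside of the seat, each leg's axis is inset half a diameter from the nearest pair of seat edges (so the leg's bounding box is flush with the corner).

Three stools sit around the table at the −y, −x, +x sides.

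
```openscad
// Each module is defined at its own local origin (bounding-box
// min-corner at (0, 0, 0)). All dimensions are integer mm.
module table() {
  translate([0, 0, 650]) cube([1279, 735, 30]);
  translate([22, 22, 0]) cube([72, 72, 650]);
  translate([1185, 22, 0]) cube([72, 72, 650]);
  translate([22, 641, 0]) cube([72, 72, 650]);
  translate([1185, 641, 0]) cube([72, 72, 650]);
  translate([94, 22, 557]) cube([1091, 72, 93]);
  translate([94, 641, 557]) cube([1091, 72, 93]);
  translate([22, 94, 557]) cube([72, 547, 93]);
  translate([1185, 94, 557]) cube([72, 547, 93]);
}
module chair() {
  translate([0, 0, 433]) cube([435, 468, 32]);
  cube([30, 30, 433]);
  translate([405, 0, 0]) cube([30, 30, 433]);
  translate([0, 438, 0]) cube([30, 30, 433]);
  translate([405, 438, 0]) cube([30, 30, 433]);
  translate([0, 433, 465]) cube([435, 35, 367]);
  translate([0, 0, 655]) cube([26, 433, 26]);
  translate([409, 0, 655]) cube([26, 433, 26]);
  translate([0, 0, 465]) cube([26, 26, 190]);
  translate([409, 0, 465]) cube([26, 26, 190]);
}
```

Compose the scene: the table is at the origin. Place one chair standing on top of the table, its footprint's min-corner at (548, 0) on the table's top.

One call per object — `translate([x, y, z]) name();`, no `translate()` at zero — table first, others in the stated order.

table();
translate([548, 0, 680]) chair();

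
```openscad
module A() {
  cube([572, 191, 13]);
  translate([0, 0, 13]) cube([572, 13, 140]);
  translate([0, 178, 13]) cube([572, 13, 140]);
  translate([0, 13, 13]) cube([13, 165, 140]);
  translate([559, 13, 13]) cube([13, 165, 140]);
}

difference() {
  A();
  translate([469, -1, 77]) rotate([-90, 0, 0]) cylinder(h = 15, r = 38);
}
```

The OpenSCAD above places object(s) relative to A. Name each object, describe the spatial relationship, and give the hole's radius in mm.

A is an open box. The open box has a circular hole through its front wall. The hole's radius is 38 mm.

The subtracted cylinder has r = 38 mm.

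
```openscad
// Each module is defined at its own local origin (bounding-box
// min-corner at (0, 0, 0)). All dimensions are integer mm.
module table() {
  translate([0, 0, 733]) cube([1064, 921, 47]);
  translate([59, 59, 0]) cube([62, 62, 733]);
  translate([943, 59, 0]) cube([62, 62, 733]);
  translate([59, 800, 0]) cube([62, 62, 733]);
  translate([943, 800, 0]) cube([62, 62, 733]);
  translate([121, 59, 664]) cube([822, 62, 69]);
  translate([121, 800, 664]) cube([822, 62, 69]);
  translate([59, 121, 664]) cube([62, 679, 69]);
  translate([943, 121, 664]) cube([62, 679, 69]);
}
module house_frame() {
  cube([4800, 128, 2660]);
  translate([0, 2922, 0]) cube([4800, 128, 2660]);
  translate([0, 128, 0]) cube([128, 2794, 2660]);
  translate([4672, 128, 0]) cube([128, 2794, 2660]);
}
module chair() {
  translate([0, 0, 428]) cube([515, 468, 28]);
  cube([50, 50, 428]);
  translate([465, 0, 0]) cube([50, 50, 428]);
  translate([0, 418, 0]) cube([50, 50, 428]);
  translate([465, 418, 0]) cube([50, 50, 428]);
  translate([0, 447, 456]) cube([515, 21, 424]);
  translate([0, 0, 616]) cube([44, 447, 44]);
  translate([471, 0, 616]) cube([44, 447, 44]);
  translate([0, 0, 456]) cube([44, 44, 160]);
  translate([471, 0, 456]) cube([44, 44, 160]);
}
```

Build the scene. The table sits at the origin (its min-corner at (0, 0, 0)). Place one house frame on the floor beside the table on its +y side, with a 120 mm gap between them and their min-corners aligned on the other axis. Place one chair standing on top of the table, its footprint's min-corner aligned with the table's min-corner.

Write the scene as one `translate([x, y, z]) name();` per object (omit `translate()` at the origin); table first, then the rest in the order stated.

table();
translate([0, 1041, 0]) house_frame();
translate([0, 0, 780]) chair();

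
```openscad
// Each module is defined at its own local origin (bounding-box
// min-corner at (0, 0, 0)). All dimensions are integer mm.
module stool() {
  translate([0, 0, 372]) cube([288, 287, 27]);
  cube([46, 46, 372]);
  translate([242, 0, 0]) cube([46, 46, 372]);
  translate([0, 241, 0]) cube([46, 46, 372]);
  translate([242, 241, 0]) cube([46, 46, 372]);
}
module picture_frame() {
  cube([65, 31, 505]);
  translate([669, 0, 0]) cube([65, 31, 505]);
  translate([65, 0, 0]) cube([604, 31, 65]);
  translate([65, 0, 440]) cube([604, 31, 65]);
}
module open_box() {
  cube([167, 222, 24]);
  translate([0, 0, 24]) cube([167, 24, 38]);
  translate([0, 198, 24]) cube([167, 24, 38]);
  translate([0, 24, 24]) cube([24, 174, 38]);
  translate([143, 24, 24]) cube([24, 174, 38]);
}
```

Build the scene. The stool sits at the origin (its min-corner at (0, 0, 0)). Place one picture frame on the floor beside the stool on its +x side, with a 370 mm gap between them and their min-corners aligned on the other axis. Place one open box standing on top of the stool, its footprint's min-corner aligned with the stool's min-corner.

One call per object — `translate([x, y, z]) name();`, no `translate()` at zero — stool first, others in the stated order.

stool();
translate([658, 0, 0]) picture_frame();
translate([0, 0, 399]) open_box();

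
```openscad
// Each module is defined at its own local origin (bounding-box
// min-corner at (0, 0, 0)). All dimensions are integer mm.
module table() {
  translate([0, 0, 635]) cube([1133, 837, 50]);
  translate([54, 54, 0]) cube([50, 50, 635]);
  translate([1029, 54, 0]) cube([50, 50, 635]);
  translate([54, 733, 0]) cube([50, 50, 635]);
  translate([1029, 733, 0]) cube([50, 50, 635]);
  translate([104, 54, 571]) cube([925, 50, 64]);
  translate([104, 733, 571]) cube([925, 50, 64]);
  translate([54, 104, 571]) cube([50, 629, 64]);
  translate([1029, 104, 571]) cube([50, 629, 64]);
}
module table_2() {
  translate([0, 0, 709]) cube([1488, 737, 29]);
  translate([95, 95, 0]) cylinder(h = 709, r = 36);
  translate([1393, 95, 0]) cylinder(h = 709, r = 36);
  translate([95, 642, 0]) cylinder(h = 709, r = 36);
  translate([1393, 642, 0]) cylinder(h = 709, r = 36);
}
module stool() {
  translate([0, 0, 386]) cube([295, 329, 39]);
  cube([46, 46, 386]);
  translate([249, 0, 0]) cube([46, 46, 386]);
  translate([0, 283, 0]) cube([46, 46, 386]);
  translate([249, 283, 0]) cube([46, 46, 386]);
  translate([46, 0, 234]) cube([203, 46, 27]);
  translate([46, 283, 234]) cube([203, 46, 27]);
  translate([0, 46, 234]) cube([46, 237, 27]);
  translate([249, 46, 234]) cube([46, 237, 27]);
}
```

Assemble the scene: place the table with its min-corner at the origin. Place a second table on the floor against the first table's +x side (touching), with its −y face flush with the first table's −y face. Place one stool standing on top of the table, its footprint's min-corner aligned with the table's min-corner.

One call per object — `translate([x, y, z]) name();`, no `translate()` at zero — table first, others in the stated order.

table();
translate([1133, 0, 0]) table_2();
translate([0, 0, 685]) stool();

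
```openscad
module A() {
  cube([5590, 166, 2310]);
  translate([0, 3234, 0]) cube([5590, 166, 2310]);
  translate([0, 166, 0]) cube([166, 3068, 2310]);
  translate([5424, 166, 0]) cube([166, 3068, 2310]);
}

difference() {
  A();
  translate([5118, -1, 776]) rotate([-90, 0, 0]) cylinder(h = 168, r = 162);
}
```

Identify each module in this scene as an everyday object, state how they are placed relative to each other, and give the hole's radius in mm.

The subtracted cylinder has r = 162 mm.

A is a house frame. The house frame has a circular hole through its front wall. The hole's radius is 162 mm.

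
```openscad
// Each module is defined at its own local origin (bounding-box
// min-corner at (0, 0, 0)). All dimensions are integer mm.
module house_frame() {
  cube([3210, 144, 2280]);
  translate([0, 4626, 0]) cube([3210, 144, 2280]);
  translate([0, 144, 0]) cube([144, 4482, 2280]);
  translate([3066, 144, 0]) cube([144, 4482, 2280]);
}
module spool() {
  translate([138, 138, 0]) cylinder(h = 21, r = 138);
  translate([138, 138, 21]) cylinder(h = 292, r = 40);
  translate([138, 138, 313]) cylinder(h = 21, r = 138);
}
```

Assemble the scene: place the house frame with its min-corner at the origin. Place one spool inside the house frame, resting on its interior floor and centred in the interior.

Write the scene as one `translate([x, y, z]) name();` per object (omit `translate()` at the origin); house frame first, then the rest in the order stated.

house_frame();
translate([1467, 2247, 0]) spool();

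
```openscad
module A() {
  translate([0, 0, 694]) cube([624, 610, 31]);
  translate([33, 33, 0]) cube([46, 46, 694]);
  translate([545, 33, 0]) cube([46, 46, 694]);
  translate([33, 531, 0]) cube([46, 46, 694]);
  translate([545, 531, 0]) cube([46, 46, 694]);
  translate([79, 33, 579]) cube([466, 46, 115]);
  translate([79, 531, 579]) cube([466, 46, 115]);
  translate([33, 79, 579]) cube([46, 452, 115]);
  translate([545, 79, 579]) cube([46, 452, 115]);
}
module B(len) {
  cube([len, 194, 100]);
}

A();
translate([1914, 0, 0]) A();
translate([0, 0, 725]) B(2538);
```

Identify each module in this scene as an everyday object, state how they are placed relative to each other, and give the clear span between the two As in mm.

A is a table. B is a beam. A beam spans the tops of two tables. The clear span between the two tables is 1290 mm.

Second table starts at x = 1914; first ends at x = 624; clear span = 1914 − 624 = 1290 mm.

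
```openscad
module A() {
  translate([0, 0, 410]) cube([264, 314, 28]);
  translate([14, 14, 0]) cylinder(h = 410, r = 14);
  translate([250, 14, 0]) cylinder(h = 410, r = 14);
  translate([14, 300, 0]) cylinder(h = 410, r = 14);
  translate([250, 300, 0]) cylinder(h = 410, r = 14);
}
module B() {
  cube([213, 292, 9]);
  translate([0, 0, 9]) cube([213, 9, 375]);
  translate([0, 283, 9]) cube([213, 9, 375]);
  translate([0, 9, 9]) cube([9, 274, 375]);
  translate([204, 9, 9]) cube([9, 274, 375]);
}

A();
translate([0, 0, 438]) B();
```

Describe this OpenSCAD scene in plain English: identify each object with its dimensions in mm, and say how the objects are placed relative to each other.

A is a four-legged stool. The seat is a 264×314×28 mm slab whose top surface is at z = 438 mm; four round legs, each 28 mm in diameter, run from the floor (z = 0) to the underside of the seat, each leg's axis is inset half a diameter from the nearest pair of seat edges (so the leg's bounding box is flush with the corner).

B is an open storage box with external size 213×292×384 mm and wall thickness 9 mm (the base is also 9 mm thick). The base covers the whole footprint; the four walls stand on the base, with the y-facing walls full-width and the x-facing walls fitting between their inner faces.

The open box is on top of the stool.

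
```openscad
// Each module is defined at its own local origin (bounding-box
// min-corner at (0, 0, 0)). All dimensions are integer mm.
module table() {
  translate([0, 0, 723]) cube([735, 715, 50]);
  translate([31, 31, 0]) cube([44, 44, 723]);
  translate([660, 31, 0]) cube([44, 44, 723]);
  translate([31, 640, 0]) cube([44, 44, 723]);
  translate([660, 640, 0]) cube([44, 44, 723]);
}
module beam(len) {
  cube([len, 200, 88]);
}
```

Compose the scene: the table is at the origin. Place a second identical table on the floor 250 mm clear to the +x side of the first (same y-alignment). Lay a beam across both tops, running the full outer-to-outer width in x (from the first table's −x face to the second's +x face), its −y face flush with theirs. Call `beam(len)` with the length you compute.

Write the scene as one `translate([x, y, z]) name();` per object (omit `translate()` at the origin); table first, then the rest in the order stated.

table();
translate([985, 0, 0]) table();
translate([0, 0, 773]) beam(1720);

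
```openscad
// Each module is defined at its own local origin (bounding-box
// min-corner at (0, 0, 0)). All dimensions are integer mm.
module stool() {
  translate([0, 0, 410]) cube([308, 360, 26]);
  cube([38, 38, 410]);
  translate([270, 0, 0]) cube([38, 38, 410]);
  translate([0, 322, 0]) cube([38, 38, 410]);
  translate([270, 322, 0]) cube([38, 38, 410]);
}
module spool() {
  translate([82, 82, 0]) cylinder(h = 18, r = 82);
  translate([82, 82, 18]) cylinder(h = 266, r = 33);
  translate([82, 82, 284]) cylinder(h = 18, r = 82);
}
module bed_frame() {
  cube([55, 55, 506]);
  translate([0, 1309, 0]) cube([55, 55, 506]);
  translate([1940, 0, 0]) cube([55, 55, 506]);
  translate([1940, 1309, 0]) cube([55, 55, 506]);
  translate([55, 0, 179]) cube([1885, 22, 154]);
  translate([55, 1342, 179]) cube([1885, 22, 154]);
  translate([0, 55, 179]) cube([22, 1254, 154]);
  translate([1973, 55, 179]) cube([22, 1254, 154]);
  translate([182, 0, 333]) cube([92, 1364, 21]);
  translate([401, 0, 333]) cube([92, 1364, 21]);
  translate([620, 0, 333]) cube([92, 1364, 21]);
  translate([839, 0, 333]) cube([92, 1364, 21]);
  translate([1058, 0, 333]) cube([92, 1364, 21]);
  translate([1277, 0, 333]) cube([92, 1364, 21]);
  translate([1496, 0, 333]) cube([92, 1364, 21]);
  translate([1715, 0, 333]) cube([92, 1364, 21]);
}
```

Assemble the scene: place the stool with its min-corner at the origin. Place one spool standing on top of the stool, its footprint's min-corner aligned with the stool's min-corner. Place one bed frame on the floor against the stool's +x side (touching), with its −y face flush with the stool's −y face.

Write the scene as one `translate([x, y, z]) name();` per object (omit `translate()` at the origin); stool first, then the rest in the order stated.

stool();
translate([0, 0, 436]) spool();
translate([308, 0, 0]) bed_frame();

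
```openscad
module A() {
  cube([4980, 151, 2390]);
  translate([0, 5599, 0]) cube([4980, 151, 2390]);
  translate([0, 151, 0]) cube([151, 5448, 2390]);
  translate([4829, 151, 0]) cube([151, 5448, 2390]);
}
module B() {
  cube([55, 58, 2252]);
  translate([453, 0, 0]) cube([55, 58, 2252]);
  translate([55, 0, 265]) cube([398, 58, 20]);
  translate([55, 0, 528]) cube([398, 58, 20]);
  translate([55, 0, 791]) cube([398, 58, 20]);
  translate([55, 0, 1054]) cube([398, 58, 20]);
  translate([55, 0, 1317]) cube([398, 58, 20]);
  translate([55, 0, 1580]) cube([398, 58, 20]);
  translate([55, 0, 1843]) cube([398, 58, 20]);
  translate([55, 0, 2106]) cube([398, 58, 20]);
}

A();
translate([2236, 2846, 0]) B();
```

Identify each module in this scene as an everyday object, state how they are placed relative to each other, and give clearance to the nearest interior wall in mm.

Clearances: x = 2085, y = 2695; minimum 2085 mm.

A is a house frame. B is a ladder. The ladder sits inside the house frame, centred. The clearance to the nearest interior wall is 2085 mm.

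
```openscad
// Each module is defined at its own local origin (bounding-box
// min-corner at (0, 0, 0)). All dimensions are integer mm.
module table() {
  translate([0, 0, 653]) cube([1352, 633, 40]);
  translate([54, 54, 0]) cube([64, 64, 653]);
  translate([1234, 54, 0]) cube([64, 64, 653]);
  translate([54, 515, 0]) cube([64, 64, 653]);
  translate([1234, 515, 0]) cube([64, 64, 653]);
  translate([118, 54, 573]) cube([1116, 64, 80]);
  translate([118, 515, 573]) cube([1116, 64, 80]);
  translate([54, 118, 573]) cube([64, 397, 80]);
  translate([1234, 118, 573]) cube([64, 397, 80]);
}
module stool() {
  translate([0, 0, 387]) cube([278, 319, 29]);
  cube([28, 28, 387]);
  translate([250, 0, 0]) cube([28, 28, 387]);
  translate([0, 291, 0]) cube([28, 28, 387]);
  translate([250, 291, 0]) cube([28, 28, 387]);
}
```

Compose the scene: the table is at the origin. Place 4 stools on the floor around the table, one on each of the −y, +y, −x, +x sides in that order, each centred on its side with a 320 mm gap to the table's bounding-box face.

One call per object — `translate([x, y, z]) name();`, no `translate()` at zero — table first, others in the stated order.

table();
translate([537, -639, 0]) stool();
translate([537, 953, 0]) stool();
translate([-598, 157, 0]) stool();
translate([1672, 157, 0]) stool();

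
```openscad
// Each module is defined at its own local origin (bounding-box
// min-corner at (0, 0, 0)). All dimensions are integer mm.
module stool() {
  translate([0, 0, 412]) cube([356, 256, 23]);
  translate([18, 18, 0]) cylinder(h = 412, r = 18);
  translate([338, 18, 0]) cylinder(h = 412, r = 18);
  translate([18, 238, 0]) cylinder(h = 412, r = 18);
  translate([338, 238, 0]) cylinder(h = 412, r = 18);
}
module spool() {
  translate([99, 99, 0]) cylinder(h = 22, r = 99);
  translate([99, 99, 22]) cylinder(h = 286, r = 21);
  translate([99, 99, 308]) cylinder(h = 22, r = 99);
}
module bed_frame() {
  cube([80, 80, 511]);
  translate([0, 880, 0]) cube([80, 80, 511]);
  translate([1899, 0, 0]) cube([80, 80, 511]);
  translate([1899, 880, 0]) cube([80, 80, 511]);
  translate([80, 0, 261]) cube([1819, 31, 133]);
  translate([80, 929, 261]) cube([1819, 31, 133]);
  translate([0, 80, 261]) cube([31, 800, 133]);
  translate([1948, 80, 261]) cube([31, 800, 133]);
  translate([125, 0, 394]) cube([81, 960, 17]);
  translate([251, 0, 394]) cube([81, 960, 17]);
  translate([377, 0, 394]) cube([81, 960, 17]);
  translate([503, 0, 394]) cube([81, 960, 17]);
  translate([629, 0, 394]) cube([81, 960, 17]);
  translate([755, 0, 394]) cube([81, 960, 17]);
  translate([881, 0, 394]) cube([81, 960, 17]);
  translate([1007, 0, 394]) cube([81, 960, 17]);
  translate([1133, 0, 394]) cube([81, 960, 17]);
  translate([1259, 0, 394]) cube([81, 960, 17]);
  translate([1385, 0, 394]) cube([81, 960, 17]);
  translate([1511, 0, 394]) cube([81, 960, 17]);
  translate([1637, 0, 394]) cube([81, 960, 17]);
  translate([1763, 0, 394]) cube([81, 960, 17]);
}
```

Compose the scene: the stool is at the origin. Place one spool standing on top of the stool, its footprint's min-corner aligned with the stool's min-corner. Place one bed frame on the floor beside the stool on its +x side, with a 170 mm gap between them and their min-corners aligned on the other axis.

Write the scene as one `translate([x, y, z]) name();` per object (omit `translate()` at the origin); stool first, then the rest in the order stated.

stool();
translate([0, 0, 435]) spool();
translate([526, 0, 0]) bed_frame();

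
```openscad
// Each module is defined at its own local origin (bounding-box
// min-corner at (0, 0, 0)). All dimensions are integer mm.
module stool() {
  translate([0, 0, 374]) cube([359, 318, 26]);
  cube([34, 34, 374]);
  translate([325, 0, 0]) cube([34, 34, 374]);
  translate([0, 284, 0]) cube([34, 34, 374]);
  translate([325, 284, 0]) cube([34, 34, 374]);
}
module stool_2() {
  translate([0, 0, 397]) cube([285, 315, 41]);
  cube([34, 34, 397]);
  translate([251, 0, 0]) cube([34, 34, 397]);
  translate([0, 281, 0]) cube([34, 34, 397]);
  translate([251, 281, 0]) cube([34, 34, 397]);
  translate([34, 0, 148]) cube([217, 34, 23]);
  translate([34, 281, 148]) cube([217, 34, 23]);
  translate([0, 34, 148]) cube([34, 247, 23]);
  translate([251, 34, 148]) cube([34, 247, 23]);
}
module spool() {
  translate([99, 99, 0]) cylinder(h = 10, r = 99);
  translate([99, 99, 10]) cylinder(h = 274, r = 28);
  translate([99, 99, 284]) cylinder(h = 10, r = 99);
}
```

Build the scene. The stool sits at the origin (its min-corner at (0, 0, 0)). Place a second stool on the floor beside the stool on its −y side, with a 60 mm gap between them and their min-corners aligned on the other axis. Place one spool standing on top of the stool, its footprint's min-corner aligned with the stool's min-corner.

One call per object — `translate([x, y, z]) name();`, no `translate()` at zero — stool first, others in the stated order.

stool();
translate([0, -375, 0]) stool_2();
translate([0, 0, 400]) spool();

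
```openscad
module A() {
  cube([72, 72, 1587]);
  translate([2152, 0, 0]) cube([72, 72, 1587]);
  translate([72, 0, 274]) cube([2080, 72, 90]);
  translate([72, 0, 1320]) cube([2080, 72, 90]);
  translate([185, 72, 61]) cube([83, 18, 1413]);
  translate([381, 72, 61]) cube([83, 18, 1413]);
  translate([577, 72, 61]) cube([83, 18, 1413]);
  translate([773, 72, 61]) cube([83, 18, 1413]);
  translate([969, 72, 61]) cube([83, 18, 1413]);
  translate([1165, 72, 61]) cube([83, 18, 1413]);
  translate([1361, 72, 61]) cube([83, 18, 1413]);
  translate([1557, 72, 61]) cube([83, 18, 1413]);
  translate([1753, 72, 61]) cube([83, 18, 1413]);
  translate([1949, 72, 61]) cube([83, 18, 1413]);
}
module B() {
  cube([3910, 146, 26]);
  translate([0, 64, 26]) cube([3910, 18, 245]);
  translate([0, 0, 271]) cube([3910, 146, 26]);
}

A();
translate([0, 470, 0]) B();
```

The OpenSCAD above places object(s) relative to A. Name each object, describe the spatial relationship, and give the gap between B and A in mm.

The I-beam's nearest face is 380 mm from the fence section's +y face.

A is a fence section. B is an I-beam. The I-beam is on the floor beside the fence section on its +y side. The gap between the I-beam and the fence section is 380 mm.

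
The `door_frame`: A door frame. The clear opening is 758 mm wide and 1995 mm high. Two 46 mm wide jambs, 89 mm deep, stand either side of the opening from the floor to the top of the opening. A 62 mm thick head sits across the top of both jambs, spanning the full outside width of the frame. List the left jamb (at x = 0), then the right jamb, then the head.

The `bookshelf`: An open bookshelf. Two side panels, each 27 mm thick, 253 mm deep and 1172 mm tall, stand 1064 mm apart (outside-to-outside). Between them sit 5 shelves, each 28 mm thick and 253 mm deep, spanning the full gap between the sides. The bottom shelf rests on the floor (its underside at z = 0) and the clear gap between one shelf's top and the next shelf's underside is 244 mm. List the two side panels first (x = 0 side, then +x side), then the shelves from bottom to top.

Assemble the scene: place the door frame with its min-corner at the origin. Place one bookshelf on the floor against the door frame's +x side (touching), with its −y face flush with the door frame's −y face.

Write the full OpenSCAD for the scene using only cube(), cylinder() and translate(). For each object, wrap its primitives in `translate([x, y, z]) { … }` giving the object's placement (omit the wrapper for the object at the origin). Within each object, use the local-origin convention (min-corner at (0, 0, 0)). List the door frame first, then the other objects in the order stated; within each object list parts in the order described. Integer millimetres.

cube([46, 89, 1995]);
translate([804, 0, 0]) cube([46, 89, 1995]);
translate([0, 0, 1995]) cube([850, 89, 62]);
translate([850, 0, 0]) {
  cube([27, 253, 1172]);
  translate([1037, 0, 0]) cube([27, 253, 1172]);
  translate([27, 0, 0]) cube([1010, 253, 28]);
  translate([27, 0, 272]) cube([1010, 253, 28]);
  translate([27, 0, 544]) cube([1010, 253, 28]);
  translate([27, 0, 816]) cube([1010, 253, 28]);
  translate([27, 0, 1088]) cube([1010, 253, 28]);
}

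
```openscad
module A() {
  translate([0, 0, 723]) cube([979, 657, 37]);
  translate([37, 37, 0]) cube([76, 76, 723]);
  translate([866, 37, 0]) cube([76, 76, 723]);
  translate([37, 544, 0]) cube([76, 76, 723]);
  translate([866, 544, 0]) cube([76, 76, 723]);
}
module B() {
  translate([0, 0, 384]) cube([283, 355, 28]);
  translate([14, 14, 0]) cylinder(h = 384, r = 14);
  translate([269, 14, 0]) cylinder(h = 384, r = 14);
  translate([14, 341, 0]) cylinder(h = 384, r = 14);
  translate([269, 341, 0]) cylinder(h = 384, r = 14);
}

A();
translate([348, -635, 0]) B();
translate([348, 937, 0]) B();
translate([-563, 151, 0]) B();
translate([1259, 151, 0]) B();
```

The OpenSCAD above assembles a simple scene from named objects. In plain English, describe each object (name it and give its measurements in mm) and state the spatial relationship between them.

A is a table with a 979×657 mm rectangular top, 37 mm thick, top surface at z = 760 mm, supported by four 76×76 mm square legs, each inset 37 mm from the nearest pair of top edges, running from the floor.

B is a four-legged stool. The seat is a 283×355×28 mm slab whose top surface is at z = 412 mm; four round legs, each 28 mm in diameter, run from the floor (z = 0) to the underside of the seat, each leg's axis is inset half a diameter from the nearest pair of seat edges (so the leg's bounding box is flush with the corner).

Four stools sit around the table at the −y, +y, −x, +x sides.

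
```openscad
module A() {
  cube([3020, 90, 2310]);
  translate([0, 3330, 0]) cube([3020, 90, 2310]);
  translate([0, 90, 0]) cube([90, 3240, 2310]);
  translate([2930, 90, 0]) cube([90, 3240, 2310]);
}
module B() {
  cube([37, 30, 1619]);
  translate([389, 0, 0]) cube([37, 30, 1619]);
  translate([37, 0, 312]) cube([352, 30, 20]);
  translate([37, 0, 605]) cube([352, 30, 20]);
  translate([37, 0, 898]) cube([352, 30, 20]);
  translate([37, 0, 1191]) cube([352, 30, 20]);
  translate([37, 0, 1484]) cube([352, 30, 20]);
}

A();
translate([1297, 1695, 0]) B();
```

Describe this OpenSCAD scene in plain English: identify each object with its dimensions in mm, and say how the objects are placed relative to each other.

A is the wall frame of a small rectangular building: four walls, each 2310 mm tall and 90 mm thick, enclosing a footprint 3020 mm (x) by 3420 mm (y) outside-to-outside, with no floor or roof. The front and back walls (the −y and +y sides) span the full width; the two side walls fit between them.

B is a straight ladder. Two 37×30 mm vertical rails, 1619 mm tall, stand 426 mm apart (outside-to-outside) with their front faces coplanar on the −y side. 5 rungs, each 30 mm deep and 20 mm tall, span between the inner faces of the rails, front faces flush with the rails. The lowest rung's underside is at z = 312 mm and rungs are spaced 293 mm apart (underside to underside).

The ladder sits inside the house frame, centred.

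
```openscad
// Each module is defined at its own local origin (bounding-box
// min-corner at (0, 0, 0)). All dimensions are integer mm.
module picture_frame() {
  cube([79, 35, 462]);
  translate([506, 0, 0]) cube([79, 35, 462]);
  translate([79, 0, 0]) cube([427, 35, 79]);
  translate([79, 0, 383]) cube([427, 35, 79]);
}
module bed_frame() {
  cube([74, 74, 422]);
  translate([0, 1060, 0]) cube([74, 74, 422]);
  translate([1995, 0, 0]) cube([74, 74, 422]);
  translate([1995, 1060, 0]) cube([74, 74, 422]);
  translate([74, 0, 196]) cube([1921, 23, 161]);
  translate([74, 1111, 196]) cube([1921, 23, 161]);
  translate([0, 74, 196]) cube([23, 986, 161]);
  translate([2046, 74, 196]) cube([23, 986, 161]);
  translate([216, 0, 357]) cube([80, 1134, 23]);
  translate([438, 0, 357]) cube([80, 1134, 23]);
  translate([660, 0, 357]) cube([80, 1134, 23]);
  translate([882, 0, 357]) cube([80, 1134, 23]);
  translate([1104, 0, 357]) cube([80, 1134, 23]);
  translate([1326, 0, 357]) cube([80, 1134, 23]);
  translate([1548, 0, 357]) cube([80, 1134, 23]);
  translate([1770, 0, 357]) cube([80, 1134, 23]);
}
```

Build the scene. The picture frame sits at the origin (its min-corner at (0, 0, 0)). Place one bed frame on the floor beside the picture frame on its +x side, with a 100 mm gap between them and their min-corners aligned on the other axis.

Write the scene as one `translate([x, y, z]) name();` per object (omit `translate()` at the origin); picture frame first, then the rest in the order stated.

picture_frame();
translate([685, 0, 0]) bed_frame();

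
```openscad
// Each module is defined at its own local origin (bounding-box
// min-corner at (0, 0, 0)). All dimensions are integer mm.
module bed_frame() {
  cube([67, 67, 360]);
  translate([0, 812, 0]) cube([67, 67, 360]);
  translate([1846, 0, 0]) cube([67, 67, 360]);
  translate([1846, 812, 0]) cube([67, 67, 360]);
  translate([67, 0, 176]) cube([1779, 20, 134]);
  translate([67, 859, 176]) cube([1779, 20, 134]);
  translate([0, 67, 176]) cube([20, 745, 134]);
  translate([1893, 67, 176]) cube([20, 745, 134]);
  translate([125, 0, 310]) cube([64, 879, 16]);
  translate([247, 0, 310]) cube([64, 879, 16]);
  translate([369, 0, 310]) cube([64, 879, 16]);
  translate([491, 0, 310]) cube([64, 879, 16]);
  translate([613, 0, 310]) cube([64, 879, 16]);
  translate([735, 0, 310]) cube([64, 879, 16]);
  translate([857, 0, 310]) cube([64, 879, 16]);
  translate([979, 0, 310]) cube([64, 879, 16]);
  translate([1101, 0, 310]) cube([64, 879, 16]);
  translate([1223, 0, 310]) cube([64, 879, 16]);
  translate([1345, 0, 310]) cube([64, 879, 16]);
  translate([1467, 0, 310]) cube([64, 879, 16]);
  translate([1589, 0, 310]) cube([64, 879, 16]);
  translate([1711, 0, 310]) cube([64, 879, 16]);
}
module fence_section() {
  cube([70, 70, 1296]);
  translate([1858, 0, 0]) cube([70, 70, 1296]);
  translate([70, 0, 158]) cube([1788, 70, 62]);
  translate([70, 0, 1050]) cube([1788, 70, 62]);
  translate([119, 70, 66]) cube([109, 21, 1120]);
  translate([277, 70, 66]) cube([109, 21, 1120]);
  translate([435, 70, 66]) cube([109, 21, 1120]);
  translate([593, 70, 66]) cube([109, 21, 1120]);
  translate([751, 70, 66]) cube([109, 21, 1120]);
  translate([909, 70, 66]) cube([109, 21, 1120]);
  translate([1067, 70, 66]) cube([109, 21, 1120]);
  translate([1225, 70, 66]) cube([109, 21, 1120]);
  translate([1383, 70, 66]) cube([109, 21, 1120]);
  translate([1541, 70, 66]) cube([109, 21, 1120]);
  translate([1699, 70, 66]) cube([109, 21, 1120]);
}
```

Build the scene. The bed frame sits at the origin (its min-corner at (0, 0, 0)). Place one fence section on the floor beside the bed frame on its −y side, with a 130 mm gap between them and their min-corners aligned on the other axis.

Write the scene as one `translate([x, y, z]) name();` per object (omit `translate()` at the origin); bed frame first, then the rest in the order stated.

bed_frame();
translate([0, -221, 0]) fence_section();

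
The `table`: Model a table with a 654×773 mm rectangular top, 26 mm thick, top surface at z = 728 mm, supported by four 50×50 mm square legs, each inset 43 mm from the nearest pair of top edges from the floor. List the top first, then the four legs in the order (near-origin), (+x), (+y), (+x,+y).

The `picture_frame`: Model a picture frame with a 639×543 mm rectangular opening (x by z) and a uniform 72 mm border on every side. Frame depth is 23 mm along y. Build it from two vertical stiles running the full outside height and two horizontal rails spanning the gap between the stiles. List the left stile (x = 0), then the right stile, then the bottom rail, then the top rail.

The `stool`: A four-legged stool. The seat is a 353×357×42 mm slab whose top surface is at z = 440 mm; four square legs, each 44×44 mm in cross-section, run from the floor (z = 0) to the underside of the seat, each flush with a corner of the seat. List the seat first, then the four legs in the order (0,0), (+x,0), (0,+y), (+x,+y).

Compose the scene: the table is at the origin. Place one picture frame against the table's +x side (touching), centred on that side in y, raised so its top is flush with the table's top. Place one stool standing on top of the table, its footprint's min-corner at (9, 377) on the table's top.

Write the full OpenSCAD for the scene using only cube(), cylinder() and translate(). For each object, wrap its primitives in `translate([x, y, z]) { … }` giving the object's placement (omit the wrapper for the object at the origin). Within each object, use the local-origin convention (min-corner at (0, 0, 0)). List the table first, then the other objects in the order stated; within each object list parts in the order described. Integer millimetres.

translate([0, 0, 702]) cube([654, 773, 26]);
translate([43, 43, 0]) cube([50, 50, 702]);
translate([561, 43, 0]) cube([50, 50, 702]);
translate([43, 680, 0]) cube([50, 50, 702]);
translate([561, 680, 0]) cube([50, 50, 702]);
translate([654, 375, 41]) {
  cube([72, 23, 687]);
  translate([711, 0, 0]) cube([72, 23, 687]);
  translate([72, 0, 0]) cube([639, 23, 72]);
  translate([72, 0, 615]) cube([639, 23, 72]);
}
translate([9, 377, 728]) {
  translate([0, 0, 398]) cube([353, 357, 42]);
  cube([44, 44, 398]);
  translate([309, 0, 0]) cube([44, 44, 398]);
  translate([0, 313, 0]) cube([44, 44, 398]);
  translate([309, 313, 0]) cube([44, 44, 398]);
}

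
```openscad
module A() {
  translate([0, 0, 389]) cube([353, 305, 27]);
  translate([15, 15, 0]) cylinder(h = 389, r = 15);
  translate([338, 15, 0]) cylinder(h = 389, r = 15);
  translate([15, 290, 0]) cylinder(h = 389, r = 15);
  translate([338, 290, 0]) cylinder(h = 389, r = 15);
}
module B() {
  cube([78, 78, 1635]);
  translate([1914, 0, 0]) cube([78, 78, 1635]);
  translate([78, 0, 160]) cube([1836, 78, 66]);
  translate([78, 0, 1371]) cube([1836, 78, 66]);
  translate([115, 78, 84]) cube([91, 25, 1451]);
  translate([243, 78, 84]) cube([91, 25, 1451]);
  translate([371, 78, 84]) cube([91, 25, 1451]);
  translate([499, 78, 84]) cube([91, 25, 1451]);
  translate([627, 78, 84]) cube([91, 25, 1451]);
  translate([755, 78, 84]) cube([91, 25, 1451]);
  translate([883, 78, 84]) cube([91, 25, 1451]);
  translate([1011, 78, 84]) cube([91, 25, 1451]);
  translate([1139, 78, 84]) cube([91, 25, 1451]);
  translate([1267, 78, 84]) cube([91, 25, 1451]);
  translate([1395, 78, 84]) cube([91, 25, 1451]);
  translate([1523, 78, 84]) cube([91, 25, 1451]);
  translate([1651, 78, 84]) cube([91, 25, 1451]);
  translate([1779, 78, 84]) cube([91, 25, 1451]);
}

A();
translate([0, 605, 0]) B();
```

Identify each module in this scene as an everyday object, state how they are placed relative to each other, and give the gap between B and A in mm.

A is a stool. B is a fence section. The fence section is on the floor beside the stool on its +y side. The gap between the fence section and the stool is 300 mm.

The fence section's nearest face is 300 mm from the stool's +y face.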